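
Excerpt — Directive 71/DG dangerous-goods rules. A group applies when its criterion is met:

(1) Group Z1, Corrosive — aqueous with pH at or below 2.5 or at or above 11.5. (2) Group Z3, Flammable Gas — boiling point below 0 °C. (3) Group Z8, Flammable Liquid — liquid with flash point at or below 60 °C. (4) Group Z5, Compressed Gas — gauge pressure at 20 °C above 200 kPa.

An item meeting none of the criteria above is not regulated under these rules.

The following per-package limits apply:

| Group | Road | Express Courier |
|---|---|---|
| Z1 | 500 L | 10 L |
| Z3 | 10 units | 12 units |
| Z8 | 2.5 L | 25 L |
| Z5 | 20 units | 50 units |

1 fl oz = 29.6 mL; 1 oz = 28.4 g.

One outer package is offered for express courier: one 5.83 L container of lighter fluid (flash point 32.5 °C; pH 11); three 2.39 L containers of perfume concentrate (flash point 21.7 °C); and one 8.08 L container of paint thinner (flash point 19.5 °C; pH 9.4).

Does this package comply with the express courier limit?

Yes

The lighter fluid has flash point 32.5 °C, which is ≤ 60 °C, so it is Group Z8 (Flammable Liquid).
With flash point 21.7 °C (≤ 60 °C), the perfume concentrate falls in Group Z8.
Flash point 19.5 °C meets the Group Z8 criterion (Flammable Liquid), so the paint thinner is Group Z8.
Total Group Z8: 5.83 L + (three 2.39 L containers = 7.17 L) + 8.08 L = 21.08 L.
21.08 L ≤ 25 L (express courier limit, Group Z8) — within limit.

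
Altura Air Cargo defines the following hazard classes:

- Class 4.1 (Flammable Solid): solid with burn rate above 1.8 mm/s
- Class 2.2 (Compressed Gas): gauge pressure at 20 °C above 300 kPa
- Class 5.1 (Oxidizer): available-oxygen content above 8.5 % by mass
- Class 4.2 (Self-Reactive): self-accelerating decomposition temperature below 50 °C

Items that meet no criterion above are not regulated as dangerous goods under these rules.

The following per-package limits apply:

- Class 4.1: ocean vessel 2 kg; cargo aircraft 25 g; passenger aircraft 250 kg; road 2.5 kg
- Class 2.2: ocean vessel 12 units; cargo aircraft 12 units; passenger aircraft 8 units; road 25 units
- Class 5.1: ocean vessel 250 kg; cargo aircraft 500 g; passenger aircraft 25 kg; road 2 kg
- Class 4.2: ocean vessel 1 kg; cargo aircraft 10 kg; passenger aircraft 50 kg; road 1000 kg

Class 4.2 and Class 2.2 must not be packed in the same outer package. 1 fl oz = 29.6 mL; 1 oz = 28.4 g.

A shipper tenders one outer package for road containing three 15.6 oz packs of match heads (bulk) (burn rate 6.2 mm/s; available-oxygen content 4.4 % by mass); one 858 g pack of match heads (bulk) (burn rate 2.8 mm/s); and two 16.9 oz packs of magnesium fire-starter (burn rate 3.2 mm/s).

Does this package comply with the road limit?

No

The match heads (bulk) have burn rate 6.2 mm/s, which is > 1.8 mm/s, so they are Class 4.1 (Flammable Solid).
Burn rate 2.8 mm/s meets the Class 4.1 criterion (Flammable Solid), so the match heads (bulk) are Class 4.1.
With burn rate 3.2 mm/s (> 1.8 mm/s), the magnesium fire-starter falls in Class 4.1.
Total Class 4.1: (three 15.6 oz packs = 1329.12 g) + 858 g + (two 16.9 oz packs = 959.92 g) = 3147.04 g.
3147.04 g exceeds the road limit of 2.5 kg for Class 4.1.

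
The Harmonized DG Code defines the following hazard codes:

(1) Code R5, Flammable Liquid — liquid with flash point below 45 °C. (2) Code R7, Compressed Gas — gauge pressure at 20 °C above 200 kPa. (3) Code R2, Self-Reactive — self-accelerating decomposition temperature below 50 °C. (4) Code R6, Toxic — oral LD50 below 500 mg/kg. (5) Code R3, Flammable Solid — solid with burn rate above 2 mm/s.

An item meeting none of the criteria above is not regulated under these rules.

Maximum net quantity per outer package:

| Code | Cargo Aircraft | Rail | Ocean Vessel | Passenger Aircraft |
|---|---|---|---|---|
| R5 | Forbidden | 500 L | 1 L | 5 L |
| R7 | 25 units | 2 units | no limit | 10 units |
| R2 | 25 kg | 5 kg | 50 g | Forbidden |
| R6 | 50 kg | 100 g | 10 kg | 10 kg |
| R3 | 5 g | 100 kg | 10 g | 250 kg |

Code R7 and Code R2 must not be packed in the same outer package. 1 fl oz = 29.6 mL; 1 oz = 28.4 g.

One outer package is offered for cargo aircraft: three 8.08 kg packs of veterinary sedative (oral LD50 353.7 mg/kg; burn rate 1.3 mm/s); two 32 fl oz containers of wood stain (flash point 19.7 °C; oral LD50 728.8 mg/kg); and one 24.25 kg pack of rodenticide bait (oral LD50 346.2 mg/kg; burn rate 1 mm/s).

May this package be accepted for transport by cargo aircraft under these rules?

With oral LD50 353.7 mg/kg (< 500 mg/kg), the veterinary sedative falls in Code R6.
With flash point 19.7 °C (< 45 °C), the wood stain falls in Code R5.
The rodenticide bait has oral LD50 346.2 mg/kg, which is < 500 mg/kg, so it is Code R6 (Toxic).
Total Code R6: (three 8.08 kg packs = 24.24 kg) + 24.25 kg = 48.49 kg.
That is within the Code R6 cargo aircraft limit of 50 kg.
Code R5 quantity: two 32 fl oz containers = 1894.4 mL.
By cargo aircraft, Code R5 is Forbidden regardless of quantity.
The segregation rule (Code R7 with Code R2) does not apply to Code R6 with Code R5.

No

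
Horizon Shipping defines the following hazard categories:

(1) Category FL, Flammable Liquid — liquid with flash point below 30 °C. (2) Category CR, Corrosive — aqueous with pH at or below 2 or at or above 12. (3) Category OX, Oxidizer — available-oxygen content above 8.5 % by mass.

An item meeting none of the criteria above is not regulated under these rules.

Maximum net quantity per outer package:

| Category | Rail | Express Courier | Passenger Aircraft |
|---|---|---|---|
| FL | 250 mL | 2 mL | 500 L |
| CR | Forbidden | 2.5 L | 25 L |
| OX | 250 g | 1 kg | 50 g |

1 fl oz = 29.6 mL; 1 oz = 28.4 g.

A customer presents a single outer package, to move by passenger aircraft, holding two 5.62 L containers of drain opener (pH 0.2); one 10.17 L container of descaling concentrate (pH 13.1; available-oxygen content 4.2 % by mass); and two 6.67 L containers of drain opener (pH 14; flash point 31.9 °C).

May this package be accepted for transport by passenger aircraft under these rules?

No

With pH 0.2 (≤ 2), the drain opener falls in Category CR.
With pH 13.1 (≥ 12), the descaling concentrate falls in Category CR.
pH 14 meets the Category CR criterion (Corrosive), so the drain opener is Category CR.
Category CR net quantity: (two 5.62 L containers = 11.24 L) + 10.17 L + (two 6.67 L containers = 13.34 L) = 34.75 L.
34.75 L > 25 L (passenger aircraft limit, Category CR) — over the limit.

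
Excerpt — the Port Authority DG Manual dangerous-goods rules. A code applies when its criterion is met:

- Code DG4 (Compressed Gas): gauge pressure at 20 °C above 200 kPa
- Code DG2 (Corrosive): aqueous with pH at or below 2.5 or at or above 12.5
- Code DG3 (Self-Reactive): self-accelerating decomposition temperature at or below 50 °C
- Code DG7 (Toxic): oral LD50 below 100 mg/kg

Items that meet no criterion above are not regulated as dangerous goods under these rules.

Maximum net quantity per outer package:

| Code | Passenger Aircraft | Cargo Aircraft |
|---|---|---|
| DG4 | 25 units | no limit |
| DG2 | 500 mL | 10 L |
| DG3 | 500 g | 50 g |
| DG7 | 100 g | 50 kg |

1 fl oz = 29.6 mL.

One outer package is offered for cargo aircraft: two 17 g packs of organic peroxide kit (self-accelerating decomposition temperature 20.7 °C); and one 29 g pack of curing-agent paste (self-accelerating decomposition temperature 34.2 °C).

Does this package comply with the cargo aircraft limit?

No

With self-accelerating decomposition temperature 20.7 °C (≤ 50 °C), the organic peroxide kit falls in Code DG3.
Self-accelerating decomposition temperature 34.2 °C meets the Code DG3 criterion (Self-Reactive), so the curing-agent paste is Code DG3.
Code DG3 net quantity: (two 17 g packs = 34 g) + 29 g = 63 g.
63 g exceeds the cargo aircraft limit of 50 g for Code DG3.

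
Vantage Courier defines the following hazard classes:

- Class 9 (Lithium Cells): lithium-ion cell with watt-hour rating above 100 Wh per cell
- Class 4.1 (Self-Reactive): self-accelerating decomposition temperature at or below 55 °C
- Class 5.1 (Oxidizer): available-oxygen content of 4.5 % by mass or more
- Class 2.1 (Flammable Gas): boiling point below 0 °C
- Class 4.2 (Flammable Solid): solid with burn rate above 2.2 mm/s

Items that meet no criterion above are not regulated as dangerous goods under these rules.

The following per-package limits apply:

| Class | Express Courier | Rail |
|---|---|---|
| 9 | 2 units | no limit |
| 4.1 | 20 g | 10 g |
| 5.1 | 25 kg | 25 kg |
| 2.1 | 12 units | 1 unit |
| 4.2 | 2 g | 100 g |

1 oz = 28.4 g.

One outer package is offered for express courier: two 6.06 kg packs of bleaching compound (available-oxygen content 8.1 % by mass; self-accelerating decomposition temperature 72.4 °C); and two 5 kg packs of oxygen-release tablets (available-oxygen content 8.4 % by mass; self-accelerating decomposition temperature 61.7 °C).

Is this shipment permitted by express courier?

With available-oxygen content 8.1 % by mass (≥ 4.5 % by mass), the bleaching compound falls in Class 5.1.
Oxygen-release tablets: available-oxygen content 8.4 % by mass ≥ 4.5 % by mass → Class 5.1 (Oxidizer).
Class 5.1 net quantity: (two 6.06 kg packs = 12.12 kg) + (two 5 kg packs = 10 kg) = 22.12 kg.
That is within the Class 5.1 express courier limit of 25 kg.

Yes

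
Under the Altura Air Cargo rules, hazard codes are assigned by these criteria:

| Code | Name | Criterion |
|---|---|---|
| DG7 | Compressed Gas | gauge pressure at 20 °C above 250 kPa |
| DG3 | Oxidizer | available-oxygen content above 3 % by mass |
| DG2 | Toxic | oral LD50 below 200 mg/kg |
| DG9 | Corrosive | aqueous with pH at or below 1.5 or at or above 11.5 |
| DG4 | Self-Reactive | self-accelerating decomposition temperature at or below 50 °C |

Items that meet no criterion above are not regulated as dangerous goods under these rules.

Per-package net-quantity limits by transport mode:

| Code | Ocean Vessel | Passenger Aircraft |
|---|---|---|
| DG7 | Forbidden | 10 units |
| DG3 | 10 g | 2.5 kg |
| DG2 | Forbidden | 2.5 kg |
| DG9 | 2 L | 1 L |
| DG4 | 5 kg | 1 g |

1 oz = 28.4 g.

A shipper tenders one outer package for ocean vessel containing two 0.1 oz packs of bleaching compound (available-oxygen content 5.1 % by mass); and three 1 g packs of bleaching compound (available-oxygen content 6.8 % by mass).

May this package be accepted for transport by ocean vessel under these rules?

Yes

Available-oxygen content 5.1 % by mass meets the Code DG3 criterion (Oxidizer), so the bleaching compound is Code DG3.
Available-oxygen content 6.8 % by mass meets the Code DG3 criterion (Oxidizer), so the bleaching compound is Code DG3.
Code DG3 net quantity: (two 0.1 oz packs = 5.68 g) + (three 1 g packs = 3 g) = 8.68 g.
8.68 g ≤ 10 g (ocean vessel limit, Code DG3) — within limit.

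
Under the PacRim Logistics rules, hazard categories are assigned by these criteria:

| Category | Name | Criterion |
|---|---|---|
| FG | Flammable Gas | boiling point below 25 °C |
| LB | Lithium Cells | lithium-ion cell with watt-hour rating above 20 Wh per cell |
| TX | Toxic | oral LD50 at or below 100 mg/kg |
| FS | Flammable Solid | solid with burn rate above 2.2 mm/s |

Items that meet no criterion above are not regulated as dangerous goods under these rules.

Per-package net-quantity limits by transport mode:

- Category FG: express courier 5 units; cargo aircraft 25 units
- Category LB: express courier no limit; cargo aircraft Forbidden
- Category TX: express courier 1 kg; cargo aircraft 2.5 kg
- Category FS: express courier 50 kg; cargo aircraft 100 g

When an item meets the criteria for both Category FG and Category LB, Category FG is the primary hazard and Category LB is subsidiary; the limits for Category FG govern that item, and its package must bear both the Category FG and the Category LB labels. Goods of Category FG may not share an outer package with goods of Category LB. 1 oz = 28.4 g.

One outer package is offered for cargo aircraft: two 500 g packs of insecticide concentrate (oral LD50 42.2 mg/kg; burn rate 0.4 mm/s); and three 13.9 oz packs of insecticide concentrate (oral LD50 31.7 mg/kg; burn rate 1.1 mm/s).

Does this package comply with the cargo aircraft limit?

Yes

Insecticide concentrate: oral LD50 42.2 mg/kg ≤ 100 mg/kg → Category TX (Toxic).
Oral LD50 31.7 mg/kg meets the Category TX criterion (Toxic), so the insecticide concentrate is Category TX.
Category TX net quantity: (two 500 g packs = 1 kg) + (three 13.9 oz packs = 1184.28 g) = 2184.28 g.
That is within the Category TX cargo aircraft limit of 2.5 kg.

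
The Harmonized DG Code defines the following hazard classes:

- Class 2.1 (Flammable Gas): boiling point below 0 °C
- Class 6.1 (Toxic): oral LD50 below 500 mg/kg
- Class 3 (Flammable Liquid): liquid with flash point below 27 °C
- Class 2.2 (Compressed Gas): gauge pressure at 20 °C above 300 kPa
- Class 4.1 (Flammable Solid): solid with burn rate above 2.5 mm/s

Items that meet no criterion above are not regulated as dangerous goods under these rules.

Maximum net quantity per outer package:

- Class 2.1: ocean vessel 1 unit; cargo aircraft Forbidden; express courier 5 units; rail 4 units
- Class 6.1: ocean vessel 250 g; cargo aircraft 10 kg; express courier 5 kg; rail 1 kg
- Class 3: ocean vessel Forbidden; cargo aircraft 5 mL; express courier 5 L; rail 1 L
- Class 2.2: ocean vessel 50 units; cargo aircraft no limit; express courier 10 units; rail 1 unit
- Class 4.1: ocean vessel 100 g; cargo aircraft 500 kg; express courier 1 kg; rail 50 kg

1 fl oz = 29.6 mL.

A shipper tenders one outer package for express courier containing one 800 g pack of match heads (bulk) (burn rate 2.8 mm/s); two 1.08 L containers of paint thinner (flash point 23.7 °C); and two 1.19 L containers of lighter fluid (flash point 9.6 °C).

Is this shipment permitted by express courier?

The match heads (bulk) have burn rate 2.8 mm/s, which is > 2.5 mm/s, so they are Class 4.1 (Flammable Solid).
Flash point 23.7 °C meets the Class 3 criterion (Flammable Liquid), so the paint thinner is Class 3.
Lighter fluid: flash point 9.6 °C < 27 °C → Class 3 (Flammable Liquid).
Total Class 3: (two 1.08 L containers = 2.16 L) + (two 1.19 L containers = 2.38 L) = 4.54 L.
That is within the Class 3 express courier limit of 5 L.
Class 4.1 quantity: 800 g.
That is within the Class 4.1 express courier limit of 1 kg.
Every hazard class is within its express courier limit and no segregation rule is violated.

Yes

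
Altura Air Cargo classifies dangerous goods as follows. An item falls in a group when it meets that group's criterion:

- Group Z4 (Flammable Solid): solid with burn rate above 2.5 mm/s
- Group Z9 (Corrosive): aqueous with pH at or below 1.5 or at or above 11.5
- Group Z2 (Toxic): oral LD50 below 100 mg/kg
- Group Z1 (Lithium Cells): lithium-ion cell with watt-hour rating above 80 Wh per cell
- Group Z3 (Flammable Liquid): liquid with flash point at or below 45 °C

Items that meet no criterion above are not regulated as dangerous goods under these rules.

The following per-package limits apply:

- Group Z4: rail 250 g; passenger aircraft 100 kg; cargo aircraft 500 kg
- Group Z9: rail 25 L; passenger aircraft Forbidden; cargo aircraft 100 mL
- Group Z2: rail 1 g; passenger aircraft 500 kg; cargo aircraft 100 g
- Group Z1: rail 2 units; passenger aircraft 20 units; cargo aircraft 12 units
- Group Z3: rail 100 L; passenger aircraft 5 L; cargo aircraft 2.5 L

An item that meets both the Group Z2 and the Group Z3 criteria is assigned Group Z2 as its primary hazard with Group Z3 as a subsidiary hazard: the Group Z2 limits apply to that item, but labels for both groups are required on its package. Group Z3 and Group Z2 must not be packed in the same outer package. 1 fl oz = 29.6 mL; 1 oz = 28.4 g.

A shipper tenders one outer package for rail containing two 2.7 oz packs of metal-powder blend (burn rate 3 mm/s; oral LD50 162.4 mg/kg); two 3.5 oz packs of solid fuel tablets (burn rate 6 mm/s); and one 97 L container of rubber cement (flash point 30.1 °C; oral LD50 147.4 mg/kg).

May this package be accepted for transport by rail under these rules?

No

Burn rate 3 mm/s meets the Group Z4 criterion (Flammable Solid), so the metal-powder blend is Group Z4.
Solid fuel tablets: burn rate 6 mm/s > 2.5 mm/s → Group Z4 (Flammable Solid).
The rubber cement has flash point 30.1 °C, which is ≤ 45 °C, so it is Group Z3 (Flammable Liquid).
Group Z4 net quantity: (two 2.7 oz packs = 153.36 g) + (two 3.5 oz packs = 198.8 g) = 352.16 g.
352.16 g > 250 g (rail limit, Group Z4) — over the limit.
Group Z3 quantity: 97 L.
97 L ≤ 100 L (rail limit, Group Z3) — within limit.
The segregation rule (Group Z3 with Group Z2) does not apply to Group Z4 with Group Z3.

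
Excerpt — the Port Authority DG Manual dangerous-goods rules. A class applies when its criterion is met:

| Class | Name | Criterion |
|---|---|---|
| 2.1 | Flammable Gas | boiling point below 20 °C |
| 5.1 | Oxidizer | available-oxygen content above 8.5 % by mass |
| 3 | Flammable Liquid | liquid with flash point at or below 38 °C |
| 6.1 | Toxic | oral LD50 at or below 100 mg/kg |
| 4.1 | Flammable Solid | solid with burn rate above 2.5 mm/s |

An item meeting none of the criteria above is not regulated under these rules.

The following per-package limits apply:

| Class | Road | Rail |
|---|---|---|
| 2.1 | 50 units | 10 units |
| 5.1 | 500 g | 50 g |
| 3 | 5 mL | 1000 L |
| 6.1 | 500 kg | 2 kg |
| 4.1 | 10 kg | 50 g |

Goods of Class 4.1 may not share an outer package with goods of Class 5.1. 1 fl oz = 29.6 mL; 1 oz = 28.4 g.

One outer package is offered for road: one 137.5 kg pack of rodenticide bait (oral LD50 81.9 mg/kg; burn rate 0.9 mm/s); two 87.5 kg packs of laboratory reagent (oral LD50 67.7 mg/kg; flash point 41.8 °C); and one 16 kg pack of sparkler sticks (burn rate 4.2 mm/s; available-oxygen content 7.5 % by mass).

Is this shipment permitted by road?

Rodenticide bait: oral LD50 81.9 mg/kg ≤ 100 mg/kg → Class 6.1 (Toxic).
The laboratory reagent has oral LD50 67.7 mg/kg, which is ≤ 100 mg/kg, so it is Class 6.1 (Toxic).
Burn rate 4.2 mm/s meets the Class 4.1 criterion (Flammable Solid), so the sparkler sticks are Class 4.1.
Class 4.1 quantity: 16 kg.
16 kg exceeds the road limit of 10 kg for Class 4.1.
Total Class 6.1: 137.5 kg + (two 87.5 kg packs = 175 kg) = 312.5 kg.
312.5 kg ≤ 500 kg (road limit, Class 6.1) — within limit.
The segregation rule (Class 4.1 with Class 5.1) does not apply to Class 4.1 with Class 6.1.

No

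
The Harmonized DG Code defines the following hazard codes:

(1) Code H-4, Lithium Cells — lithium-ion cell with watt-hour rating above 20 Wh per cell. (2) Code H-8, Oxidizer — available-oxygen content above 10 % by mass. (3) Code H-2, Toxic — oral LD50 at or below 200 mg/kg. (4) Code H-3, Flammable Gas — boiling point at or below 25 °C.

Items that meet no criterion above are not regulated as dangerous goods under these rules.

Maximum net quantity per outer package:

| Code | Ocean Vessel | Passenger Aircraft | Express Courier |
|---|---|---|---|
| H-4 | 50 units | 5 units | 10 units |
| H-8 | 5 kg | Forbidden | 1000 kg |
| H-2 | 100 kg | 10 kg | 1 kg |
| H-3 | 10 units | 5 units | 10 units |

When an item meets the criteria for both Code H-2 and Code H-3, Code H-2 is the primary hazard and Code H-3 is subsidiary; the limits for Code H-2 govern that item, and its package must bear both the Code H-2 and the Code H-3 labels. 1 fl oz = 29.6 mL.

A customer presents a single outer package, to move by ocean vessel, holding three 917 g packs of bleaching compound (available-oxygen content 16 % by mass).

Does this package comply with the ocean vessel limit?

Bleaching compound: available-oxygen content 16 % by mass > 10 % by mass → Code H-8 (Oxidizer).
Code H-8 quantity: three 917 g packs = 2.751 kg.
2.751 kg is within the ocean vessel limit of 5 kg for Code H-8.

Yes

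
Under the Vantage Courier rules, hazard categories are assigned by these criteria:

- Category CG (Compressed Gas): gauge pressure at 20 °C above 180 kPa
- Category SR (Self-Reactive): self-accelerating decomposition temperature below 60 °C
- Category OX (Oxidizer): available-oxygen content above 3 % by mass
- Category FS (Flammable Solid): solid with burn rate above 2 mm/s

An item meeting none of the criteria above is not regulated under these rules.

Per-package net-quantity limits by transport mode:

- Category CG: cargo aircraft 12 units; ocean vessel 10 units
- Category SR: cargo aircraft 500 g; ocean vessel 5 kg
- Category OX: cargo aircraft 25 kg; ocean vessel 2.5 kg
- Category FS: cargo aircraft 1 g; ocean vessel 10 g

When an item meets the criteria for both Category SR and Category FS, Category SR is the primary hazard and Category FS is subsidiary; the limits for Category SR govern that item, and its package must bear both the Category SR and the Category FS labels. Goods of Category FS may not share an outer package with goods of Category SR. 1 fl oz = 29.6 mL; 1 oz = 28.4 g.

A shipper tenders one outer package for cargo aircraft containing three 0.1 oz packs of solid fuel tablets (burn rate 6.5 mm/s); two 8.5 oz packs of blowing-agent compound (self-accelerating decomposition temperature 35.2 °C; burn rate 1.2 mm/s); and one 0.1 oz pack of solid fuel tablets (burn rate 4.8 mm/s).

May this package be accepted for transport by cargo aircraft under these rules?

Solid fuel tablets: burn rate 6.5 mm/s > 2 mm/s → Category FS (Flammable Solid).
Blowing-agent compound: self-accelerating decomposition temperature 35.2 °C < 60 °C → Category SR (Self-Reactive).
Burn rate 4.8 mm/s meets the Category FS criterion (Flammable Solid), so the solid fuel tablets are Category FS.
Category FS net quantity: (three 0.1 oz packs = 8.52 g) + (one 0.1 oz pack = 2.84 g) = 11.36 g.
That exceeds the Category FS cargo aircraft limit of 1 g.
Category SR quantity: two 8.5 oz packs = 482.8 g.
That is within the Category SR cargo aircraft limit of 500 g.
Category FS and Category SR may not share an outer package.

No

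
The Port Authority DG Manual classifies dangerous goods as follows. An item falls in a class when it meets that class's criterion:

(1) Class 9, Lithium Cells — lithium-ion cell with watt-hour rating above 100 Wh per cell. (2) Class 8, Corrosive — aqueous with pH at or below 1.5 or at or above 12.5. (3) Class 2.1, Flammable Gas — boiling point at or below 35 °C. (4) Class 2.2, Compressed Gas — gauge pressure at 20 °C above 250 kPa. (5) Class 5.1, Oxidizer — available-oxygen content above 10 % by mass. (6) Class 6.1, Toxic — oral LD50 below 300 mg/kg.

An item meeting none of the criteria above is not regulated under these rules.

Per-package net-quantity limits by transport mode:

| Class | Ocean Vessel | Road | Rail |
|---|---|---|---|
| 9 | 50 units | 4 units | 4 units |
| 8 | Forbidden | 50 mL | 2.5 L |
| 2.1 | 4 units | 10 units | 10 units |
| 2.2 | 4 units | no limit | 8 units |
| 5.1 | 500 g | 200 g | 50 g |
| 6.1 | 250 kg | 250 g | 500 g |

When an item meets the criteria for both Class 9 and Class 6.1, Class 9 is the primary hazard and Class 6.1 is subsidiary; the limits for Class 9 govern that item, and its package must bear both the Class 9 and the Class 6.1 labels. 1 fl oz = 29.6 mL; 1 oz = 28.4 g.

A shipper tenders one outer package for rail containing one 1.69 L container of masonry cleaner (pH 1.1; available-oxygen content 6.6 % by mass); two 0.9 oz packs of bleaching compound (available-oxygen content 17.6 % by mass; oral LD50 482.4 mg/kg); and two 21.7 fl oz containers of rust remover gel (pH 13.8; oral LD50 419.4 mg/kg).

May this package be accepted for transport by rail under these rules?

No

The masonry cleaner has pH 1.1, which is ≤ 1.5, so it is Class 8 (Corrosive).
The bleaching compound has available-oxygen content 17.6 % by mass, which is > 10 % by mass, so it is Class 5.1 (Oxidizer).
With pH 13.8 (≥ 12.5), the rust remover gel falls in Class 8.
Class 8 net quantity: 1.69 L + (two 21.7 fl oz containers = 1284.64 mL) = 2974.64 mL.
That exceeds the Class 8 rail limit of 2.5 L.
Class 5.1 quantity: two 0.9 oz packs = 51.12 g.
51.12 g exceeds the rail limit of 50 g for Class 5.1.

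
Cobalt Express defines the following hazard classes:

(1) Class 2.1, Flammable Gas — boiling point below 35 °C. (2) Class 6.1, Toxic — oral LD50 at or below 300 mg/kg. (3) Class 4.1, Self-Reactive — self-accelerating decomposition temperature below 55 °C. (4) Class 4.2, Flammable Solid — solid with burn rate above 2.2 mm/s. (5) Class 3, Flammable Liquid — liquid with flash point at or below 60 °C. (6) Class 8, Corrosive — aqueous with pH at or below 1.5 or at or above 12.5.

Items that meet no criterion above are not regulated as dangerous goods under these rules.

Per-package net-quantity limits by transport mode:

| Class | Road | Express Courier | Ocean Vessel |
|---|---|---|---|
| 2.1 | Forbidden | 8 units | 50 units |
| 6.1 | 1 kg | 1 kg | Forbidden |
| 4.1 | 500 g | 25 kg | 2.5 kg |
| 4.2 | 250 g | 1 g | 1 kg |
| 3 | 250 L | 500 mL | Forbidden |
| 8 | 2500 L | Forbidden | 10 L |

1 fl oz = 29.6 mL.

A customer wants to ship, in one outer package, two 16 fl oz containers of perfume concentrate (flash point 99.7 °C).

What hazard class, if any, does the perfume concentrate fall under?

Not regulated

flash point 99.7 °C is not below 60 °C, so Class 3 does not apply.
No criterion is met, so the item is not regulated.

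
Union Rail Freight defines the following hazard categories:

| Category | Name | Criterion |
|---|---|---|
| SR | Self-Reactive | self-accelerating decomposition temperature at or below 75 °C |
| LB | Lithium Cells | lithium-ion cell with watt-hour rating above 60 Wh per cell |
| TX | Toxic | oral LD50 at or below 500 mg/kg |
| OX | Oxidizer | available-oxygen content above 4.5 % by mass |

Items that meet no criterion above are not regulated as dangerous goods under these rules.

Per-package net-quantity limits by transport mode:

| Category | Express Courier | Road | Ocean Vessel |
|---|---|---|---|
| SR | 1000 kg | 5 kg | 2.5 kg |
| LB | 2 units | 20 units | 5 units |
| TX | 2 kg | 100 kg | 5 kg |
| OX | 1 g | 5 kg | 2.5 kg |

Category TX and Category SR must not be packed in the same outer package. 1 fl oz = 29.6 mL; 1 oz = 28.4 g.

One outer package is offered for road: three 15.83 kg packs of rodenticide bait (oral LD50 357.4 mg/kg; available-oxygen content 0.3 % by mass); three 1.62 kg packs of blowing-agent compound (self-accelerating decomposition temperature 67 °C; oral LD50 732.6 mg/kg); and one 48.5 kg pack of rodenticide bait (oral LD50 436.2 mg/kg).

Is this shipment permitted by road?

No

With oral LD50 357.4 mg/kg (≤ 500 mg/kg), the rodenticide bait falls in Category TX.
Blowing-agent compound: self-accelerating decomposition temperature 67 °C ≤ 75 °C → Category SR (Self-Reactive).
Oral LD50 436.2 mg/kg meets the Category TX criterion (Toxic), so the rodenticide bait is Category TX.
Total Category TX: (three 15.83 kg packs = 47.49 kg) + 48.5 kg = 95.99 kg.
95.99 kg ≤ 100 kg (road limit, Category TX) — within limit.
Category SR quantity: three 1.62 kg packs = 4.86 kg.
4.86 kg is within the road limit of 5 kg for Category SR.
Category TX and Category SR may not share an outer package.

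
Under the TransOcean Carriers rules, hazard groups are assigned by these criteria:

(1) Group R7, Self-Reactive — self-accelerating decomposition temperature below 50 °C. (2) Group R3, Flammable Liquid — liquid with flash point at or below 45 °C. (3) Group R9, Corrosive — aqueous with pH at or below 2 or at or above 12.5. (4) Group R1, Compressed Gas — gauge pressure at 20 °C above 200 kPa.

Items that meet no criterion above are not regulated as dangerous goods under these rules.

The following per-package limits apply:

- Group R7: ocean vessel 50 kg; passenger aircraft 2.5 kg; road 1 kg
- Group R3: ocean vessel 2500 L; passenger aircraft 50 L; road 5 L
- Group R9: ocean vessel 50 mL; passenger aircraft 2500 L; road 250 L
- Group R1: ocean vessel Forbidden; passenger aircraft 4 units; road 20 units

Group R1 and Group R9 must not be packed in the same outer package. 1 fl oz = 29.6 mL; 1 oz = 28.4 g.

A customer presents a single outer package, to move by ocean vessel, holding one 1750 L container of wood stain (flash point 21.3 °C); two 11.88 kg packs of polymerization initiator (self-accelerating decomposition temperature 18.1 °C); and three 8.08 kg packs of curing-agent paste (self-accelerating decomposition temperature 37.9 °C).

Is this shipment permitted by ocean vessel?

With flash point 21.3 °C (≤ 45 °C), the wood stain falls in Group R3.
The polymerization initiator has self-accelerating decomposition temperature 18.1 °C, which is < 50 °C, so it is Group R7 (Self-Reactive).
Curing-agent paste: self-accelerating decomposition temperature 37.9 °C < 50 °C → Group R7 (Self-Reactive).
Total Group R7: (two 11.88 kg packs = 23.76 kg) + (three 8.08 kg packs = 24.24 kg) = 48 kg.
48 kg ≤ 50 kg (ocean vessel limit, Group R7) — within limit.
Group R3 quantity: 1750 L.
That is within the Group R3 ocean vessel limit of 2500 L.
The segregation rule (Group R1 with Group R9) does not apply to Group R7 with Group R3.
Every hazard group is within its ocean vessel limit and no segregation rule is violated.

Yes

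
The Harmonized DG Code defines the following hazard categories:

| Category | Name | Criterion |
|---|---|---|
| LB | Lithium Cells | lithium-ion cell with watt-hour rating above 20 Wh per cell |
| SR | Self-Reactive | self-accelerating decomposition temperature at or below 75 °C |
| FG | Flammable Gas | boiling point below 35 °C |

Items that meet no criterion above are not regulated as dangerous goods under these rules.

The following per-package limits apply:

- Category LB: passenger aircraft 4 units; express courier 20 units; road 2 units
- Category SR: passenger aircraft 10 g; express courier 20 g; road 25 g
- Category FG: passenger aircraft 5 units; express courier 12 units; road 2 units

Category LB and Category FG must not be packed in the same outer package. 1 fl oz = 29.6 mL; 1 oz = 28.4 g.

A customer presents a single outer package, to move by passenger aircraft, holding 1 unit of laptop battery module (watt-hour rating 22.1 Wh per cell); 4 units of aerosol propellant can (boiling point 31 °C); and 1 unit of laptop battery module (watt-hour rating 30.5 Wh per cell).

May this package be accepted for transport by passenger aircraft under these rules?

No

Laptop battery module: watt-hour rating 22.1 Wh per cell > 20 Wh per cell → Category LB (Lithium Cells).
The aerosol propellant can has boiling point 31 °C, which is < 35 °C, so it is Category FG (Flammable Gas).
With watt-hour rating 30.5 Wh per cell (> 20 Wh per cell), the laptop battery module falls in Category LB.
Total Category LB: 1 unit + 1 unit = 2 units.
2 units is within the passenger aircraft limit of 4 units for Category LB.
Category FG quantity: 4 units.
That is within the Category FG passenger aircraft limit of 5 units.
Category LB and Category FG may not share an outer package.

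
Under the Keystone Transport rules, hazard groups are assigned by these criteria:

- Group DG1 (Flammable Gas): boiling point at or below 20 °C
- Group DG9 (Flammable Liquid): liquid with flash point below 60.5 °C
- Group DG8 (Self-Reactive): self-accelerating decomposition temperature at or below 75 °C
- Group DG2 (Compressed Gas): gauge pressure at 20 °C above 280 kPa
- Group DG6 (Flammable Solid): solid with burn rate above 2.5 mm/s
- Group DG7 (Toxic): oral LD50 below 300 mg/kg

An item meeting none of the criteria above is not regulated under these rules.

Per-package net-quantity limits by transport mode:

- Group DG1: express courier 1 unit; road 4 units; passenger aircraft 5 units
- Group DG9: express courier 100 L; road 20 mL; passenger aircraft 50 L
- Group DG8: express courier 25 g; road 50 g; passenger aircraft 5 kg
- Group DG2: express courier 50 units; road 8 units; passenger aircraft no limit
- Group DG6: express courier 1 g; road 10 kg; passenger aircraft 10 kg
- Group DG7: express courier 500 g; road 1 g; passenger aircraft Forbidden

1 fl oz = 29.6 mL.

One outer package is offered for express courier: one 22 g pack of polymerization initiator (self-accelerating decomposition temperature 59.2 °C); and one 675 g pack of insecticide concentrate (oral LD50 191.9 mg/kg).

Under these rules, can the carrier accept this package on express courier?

With self-accelerating decomposition temperature 59.2 °C (≤ 75 °C), the polymerization initiator falls in Group DG8.
The insecticide concentrate has oral LD50 191.9 mg/kg, which is < 300 mg/kg, so it is Group DG7 (Toxic).
Group DG7 quantity: 675 g.
675 g > 500 g (express courier limit, Group DG7) — over the limit.
Group DG8 quantity: 22 g.
That is within the Group DG8 express courier limit of 25 g.

No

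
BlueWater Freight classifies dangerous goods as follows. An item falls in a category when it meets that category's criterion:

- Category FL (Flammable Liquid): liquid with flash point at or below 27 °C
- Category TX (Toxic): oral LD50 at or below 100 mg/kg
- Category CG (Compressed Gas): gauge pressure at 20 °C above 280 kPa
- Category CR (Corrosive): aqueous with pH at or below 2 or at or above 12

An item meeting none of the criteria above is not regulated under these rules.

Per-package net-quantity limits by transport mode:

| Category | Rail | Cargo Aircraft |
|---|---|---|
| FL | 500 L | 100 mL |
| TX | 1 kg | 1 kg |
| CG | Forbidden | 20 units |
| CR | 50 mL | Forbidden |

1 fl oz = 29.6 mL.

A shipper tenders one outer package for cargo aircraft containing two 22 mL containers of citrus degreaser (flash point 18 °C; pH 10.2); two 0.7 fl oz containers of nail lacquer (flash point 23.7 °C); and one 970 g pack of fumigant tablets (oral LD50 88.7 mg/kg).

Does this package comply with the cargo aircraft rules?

Yes

The citrus degreaser has flash point 18 °C, which is ≤ 27 °C, so it is Category FL (Flammable Liquid).
The nail lacquer has flash point 23.7 °C, which is ≤ 27 °C, so it is Category FL (Flammable Liquid).
With oral LD50 88.7 mg/kg (≤ 100 mg/kg), the fumigant tablets fall in Category TX.
Total Category FL: (two 22 mL containers = 44 mL) + (two 0.7 fl oz containers = 41.44 mL) = 85.44 mL.
85.44 mL ≤ 100 mL (cargo aircraft limit, Category FL) — within limit.
Category TX quantity: 970 g.
That is within the Category TX cargo aircraft limit of 1 kg.
Every hazard category is within its cargo aircraft limit and no segregation rule is violated.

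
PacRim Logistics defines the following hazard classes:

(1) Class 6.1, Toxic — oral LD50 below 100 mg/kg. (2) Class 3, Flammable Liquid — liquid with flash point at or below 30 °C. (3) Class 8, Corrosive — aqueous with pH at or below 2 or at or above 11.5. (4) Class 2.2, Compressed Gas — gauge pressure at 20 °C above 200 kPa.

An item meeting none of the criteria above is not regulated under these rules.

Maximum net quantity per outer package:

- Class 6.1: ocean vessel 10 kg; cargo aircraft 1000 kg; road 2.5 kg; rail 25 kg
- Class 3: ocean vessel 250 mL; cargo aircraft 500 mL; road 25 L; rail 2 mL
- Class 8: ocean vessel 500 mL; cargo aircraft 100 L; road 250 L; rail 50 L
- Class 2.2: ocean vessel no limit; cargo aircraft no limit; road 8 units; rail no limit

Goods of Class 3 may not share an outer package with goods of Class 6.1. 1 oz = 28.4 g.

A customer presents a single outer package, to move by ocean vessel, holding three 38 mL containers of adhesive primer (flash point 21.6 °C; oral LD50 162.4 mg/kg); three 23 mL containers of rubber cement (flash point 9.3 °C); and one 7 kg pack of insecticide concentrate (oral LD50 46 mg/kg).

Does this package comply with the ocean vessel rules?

Adhesive primer: flash point 21.6 °C ≤ 30 °C → Class 3 (Flammable Liquid).
The rubber cement has flash point 9.3 °C, which is ≤ 30 °C, so it is Class 3 (Flammable Liquid).
Insecticide concentrate: oral LD50 46 mg/kg < 100 mg/kg → Class 6.1 (Toxic).
Class 3 net quantity: (three 38 mL containers = 114 mL) + (three 23 mL containers = 69 mL) = 183 mL.
That is within the Class 3 ocean vessel limit of 250 mL.
Class 6.1 quantity: 7 kg.
7 kg is within the ocean vessel limit of 10 kg for Class 6.1.
Class 3 and Class 6.1 may not share an outer package.

No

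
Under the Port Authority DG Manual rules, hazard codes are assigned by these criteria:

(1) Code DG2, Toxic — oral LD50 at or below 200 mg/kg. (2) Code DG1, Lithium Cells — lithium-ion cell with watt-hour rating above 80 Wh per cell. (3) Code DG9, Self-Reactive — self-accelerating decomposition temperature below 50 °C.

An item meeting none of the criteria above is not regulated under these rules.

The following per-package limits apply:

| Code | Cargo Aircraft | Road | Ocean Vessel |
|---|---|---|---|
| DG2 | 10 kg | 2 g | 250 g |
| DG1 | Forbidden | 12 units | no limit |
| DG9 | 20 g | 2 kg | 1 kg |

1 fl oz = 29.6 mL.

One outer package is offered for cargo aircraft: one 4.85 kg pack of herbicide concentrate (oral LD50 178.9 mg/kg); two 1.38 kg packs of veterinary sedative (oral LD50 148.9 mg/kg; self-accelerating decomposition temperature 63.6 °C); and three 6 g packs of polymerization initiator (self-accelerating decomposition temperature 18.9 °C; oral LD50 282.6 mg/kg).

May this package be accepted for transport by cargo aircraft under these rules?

Yes

Oral LD50 178.9 mg/kg meets the Code DG2 criterion (Toxic), so the herbicide concentrate is Code DG2.
The veterinary sedative has oral LD50 148.9 mg/kg, which is ≤ 200 mg/kg, so it is Code DG2 (Toxic).
Polymerization initiator: self-accelerating decomposition temperature 18.9 °C < 50 °C → Code DG9 (Self-Reactive).
Total Code DG2: 4.85 kg + (two 1.38 kg packs = 2.76 kg) = 7.61 kg.
7.61 kg is within the cargo aircraft limit of 10 kg for Code DG2.
Code DG9 quantity: three 6 g packs = 18 g.
18 g is within the cargo aircraft limit of 20 g for Code DG9.
Every hazard code is within its cargo aircraft limit and no segregation rule is violated.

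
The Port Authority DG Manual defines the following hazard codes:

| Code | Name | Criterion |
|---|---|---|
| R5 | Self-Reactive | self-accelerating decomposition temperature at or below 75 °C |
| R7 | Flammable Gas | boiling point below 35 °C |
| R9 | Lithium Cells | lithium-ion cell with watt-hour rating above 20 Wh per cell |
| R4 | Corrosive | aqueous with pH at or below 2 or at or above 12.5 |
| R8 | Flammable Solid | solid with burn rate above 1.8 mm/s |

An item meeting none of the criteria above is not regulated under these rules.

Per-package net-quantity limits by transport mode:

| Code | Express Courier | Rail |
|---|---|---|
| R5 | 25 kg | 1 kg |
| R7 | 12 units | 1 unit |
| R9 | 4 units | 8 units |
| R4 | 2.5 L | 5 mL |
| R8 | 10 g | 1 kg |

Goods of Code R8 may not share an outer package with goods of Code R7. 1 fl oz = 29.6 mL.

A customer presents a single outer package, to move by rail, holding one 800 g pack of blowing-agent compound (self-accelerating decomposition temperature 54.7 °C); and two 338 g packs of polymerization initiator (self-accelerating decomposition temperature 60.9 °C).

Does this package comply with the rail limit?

The blowing-agent compound has self-accelerating decomposition temperature 54.7 °C, which is ≤ 75 °C, so it is Code R5 (Self-Reactive).
With self-accelerating decomposition temperature 60.9 °C (≤ 75 °C), the polymerization initiator falls in Code R5.
Code R5 net quantity: 800 g + (two 338 g packs = 676 g) = 1.476 kg.
1.476 kg exceeds the rail limit of 1 kg for Code R5.

No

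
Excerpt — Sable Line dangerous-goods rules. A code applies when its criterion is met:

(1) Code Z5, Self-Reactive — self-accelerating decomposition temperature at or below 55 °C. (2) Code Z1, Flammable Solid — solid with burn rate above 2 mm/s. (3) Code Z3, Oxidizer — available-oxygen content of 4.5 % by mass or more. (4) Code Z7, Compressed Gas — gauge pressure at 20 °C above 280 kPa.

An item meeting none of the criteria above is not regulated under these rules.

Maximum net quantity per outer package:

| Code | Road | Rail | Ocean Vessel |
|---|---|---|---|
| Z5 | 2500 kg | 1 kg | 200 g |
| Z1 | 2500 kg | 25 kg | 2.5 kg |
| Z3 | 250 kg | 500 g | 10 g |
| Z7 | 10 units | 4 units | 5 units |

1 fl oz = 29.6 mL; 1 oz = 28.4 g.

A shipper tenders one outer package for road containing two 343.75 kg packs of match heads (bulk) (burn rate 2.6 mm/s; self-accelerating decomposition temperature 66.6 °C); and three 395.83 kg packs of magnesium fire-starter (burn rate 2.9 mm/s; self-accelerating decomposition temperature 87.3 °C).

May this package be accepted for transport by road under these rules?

The match heads (bulk) have burn rate 2.6 mm/s, which is > 2 mm/s, so they are Code Z1 (Flammable Solid).
Magnesium fire-starter: burn rate 2.9 mm/s > 2 mm/s → Code Z1 (Flammable Solid).
Total Code Z1: (two 343.75 kg packs = 687.5 kg) + (three 395.83 kg packs = 1187.49 kg) = 1874.99 kg.
That is within the Code Z1 road limit of 2500 kg.

Yes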